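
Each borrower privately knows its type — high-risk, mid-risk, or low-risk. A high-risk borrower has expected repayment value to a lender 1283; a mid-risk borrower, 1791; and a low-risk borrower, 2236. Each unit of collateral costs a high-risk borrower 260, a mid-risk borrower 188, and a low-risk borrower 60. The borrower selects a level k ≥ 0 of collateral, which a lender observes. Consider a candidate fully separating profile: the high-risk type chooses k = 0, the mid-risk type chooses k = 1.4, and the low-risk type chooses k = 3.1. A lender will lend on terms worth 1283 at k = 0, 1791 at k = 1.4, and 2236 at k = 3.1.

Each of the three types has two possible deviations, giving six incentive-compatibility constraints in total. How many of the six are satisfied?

Mid-risk (own payoff 1791 − 188×1.4 = 1527.8): to k=0 gives 1283 → no gain ✓; to k=3.1 gives 2236 − 188×3.1 = 1653.2 → profitable ✗.
Low-risk (own payoff 2236 − 60×3.1 = 2050): to k=0 gives 1283 → no gain ✓; to k=1.4 gives 1791 − 60×1.4 = 1707 → no gain ✓.
High-risk (own payoff 1283): to k=1.4 gives 1791 − 260×1.4 = 1427 → profitable ✗; to k=3.1 gives 2236 − 260×3.1 = 1430 → profitable ✗.
3 of the 6 constraints hold; not an equilibrium.

3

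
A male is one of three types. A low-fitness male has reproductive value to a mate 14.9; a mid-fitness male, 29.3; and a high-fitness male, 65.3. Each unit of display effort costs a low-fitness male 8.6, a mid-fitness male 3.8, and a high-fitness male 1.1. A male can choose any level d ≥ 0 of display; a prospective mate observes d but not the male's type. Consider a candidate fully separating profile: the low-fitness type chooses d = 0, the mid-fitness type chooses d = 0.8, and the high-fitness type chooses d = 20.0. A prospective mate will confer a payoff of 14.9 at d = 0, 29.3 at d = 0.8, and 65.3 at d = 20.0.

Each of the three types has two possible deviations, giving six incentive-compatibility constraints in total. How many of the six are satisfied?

Mid-fitness (own payoff 29.3 − 3.8×0.8 = 26.26): to d=0 gives 14.9 → no gain ✓; to d=20.0 gives 65.3 − 3.8×20.0 = -10.7 → no gain ✓.
Low-fitness (own payoff 14.9): to d=0.8 gives 29.3 − 8.6×0.8 = 22.42 → profitable ✗; to d=20.0 gives 65.3 − 8.6×20.0 = -106.7 → no gain ✓.
High-fitness (own payoff 65.3 − 1.1×20.0 = 43.3): to d=0 gives 14.9 → no gain ✓; to d=0.8 gives 29.3 − 1.1×0.8 = 28.42 → no gain ✓.
5 of the 6 constraints hold; not an equilibrium.

5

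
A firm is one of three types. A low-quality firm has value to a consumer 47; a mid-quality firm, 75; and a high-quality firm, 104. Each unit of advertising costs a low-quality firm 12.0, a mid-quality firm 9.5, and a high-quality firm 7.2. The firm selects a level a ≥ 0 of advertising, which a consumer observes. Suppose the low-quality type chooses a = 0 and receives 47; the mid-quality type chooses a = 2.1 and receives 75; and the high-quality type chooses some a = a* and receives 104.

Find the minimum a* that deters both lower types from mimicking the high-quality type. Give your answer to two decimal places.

Low-quality type (on-path payoff 47) won't mimic when 47 ≥ 104 − 12.0·a*, i.e. a* ≥ 4.75.
Mid-quality type (on-path payoff 75 − 9.5×2.1 = 55.05) won't mimic when 55.05 ≥ 104 − 9.5·a*, i.e. a* ≥ 5.15.
Both must hold, so a* = max(4.75, 5.15) = 5.15. The mid-quality type's constraint binds.

5.15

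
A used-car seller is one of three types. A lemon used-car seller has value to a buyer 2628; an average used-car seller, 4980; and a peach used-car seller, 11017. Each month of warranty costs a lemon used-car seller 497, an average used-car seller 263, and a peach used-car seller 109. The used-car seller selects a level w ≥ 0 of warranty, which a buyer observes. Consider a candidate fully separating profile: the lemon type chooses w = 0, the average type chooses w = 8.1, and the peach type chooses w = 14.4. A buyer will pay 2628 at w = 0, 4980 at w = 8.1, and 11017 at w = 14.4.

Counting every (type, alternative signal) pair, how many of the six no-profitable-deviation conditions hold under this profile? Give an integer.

4

Lemon (own payoff 2628): to w=8.1 gives 4980 − 497×8.1 = 954.3 → no gain ✓; to w=14.4 gives 11017 − 497×14.4 = 3860.2 → profitable ✗.
Average (own payoff 4980 − 263×8.1 = 2849.7): to w=0 gives 2628 → no gain ✓; to w=14.4 gives 11017 − 263×14.4 = 7229.8 → profitable ✗.
Peach (own payoff 11017 − 109×14.4 = 9447.4): to w=0 gives 2628 → no gain ✓; to w=8.1 gives 4980 − 109×8.1 = 4097.1 → no gain ✓.
4 of the 6 constraints hold; not an equilibrium.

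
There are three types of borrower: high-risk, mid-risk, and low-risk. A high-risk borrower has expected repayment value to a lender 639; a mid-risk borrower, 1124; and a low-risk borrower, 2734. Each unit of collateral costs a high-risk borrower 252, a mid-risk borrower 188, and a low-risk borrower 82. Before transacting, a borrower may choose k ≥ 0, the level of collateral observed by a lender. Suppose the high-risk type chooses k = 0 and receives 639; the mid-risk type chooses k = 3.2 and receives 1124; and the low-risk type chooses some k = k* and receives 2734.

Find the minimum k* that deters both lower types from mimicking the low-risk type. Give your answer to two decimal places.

11.76

Mid-risk type (on-path payoff 1124 − 188×3.2 = 522.4) won't mimic when 522.4 ≥ 2734 − 188·k*, i.e. k* ≥ 11.76.
High-risk type (on-path payoff 639) won't mimic when 639 ≥ 2734 − 252·k*, i.e. k* ≥ 8.31.
Both must hold, so k* = max(8.31, 11.76) = 11.76. The mid-risk type's constraint binds.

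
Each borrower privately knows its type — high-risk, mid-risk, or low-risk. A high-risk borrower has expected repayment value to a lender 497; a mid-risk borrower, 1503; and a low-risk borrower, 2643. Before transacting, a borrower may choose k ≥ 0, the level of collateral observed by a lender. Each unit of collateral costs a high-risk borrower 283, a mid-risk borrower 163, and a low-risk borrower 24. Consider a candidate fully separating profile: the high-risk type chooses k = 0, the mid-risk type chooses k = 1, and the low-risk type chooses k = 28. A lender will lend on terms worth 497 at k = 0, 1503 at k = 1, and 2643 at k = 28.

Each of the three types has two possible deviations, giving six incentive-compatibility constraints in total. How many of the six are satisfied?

5

Low-risk (own payoff 2643 − 24×28 = 1971): to k=0 gives 497 → no gain ✓; to k=1 gives 1503 − 24×1 = 1479 → no gain ✓.
Mid-risk (own payoff 1503 − 163×1 = 1340): to k=0 gives 497 → no gain ✓; to k=28 gives 2643 − 163×28 = -1921 → no gain ✓.
High-risk (own payoff 497): to k=1 gives 1503 − 283×1 = 1220 → profitable ✗; to k=28 gives 2643 − 283×28 = -5281 → no gain ✓.
5 of the 6 constraints hold; not an equilibrium.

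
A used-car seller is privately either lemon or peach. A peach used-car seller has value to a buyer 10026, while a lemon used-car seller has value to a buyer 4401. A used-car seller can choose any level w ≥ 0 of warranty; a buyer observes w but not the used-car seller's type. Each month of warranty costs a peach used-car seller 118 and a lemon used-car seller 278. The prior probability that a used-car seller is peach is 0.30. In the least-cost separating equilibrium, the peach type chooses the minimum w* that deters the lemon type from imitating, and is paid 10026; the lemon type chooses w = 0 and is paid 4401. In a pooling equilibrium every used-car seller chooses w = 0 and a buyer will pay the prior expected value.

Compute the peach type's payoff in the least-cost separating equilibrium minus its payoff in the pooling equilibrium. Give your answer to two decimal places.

1549.91

Least-cost separating signal: w* solves 4401 = 10026 − 278·w*, so w* = (10026 − 4401)/278 ≈ 20.2338.
Peach type's separating payoff: 10026 − 118 × w* = 10026 − 118 × (10026 − 4401)/278 = 10026 − 663750/278 ≈ 7638.4101.
Pooling payoff: 0.30 × 10026 + 0.70 × 4401 = 6088.5.
Difference: 7638.4101 − 6088.5 = 1549.9101, i.e. 1549.91 to two decimal places.
The peach type prefers to separate.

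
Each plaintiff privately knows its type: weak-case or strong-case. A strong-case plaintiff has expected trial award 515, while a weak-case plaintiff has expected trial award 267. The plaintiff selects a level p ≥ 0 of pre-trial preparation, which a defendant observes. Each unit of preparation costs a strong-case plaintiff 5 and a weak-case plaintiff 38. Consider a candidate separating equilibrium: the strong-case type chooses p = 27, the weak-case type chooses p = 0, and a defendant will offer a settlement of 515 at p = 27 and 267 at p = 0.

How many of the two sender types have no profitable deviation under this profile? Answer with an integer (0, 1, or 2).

2

Strong-case type: signal → 515 − 5 × 27 = 380; deviate to 0 → 267. IC holds (380 ≥ 267).
Weak-case type: stay at 0 → 267; mimic → 515 − 38 × 27 = -511. IC holds (267 ≥ -511).
2 of 2 constraints hold, so this is a separating equilibrium.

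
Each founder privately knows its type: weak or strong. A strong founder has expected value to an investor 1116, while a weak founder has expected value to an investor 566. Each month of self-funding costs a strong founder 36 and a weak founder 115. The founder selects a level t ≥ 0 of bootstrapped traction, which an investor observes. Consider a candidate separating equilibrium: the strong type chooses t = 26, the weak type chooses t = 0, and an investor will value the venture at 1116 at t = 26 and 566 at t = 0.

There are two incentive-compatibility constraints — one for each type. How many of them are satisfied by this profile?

Strong type: signal → 1116 − 36 × 26 = 180; deviate to 0 → 566. IC fails (180 < 566).
Weak type: stay at 0 → 566; mimic → 1116 − 115 × 26 = -1874. IC holds (566 ≥ -1874).
1 of 2 constraints hold, so this profile is not an equilibrium.

1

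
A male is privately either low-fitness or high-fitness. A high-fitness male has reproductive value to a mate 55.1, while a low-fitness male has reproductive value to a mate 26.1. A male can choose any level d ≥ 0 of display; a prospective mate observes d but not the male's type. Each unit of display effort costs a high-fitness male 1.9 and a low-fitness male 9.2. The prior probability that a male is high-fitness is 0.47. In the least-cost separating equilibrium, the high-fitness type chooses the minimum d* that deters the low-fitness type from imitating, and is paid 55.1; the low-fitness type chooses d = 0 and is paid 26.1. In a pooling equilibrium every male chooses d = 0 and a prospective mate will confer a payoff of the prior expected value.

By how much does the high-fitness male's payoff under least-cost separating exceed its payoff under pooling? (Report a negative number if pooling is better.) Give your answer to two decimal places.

9.38

Least-cost separating signal: d* solves 26.1 = 55.1 − 9.2·d*, so d* = (55.1 − 26.1)/9.2 ≈ 3.1522.
High-fitness type's separating payoff: 55.1 − 1.9 × d* = 55.1 − 1.9 × (55.1 − 26.1)/9.2 = 55.1 − 55.1/9.2 ≈ 49.1109.
Pooling payoff: 0.47 × 55.1 + 0.53 × 26.1 = 39.73.
Difference: 49.1109 − 39.73 = 9.3809, i.e. 9.38 to two decimal places.
The high-fitness type prefers to separate.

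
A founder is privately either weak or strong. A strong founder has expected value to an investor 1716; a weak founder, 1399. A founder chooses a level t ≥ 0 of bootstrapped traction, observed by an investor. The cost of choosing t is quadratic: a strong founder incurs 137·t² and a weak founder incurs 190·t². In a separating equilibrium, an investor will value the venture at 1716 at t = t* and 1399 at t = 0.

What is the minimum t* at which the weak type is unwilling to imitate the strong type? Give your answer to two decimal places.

The weak type at t = 0 receives 1399; imitating at t* yields 1716 − 190·t*².
Indifference: 1399 = 1716 − 190·t*², so t*² = (1716 − 1399) / 190 ≈ 1.6684.
t* = √1.6684 ≈ 1.29.

1.29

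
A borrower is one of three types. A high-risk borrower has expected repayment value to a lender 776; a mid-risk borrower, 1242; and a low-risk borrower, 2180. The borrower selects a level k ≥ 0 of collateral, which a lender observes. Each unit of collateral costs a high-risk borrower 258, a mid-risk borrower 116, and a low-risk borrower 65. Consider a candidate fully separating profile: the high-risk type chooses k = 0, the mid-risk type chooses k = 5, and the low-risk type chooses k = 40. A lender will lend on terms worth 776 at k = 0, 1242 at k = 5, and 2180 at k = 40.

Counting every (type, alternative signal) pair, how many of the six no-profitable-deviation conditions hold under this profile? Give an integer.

3

High-risk (own payoff 776): to k=5 gives 1242 − 258×5 = -48 → no gain ✓; to k=40 gives 2180 − 258×40 = -8140 → no gain ✓.
Low-risk (own payoff 2180 − 65×40 = -420): to k=0 gives 776 → profitable ✗; to k=5 gives 1242 − 65×5 = 917 → profitable ✗.
Mid-risk (own payoff 1242 − 116×5 = 662): to k=0 gives 776 → profitable ✗; to k=40 gives 2180 − 116×40 = -2460 → no gain ✓.
3 of the 6 constraints hold; not an equilibrium.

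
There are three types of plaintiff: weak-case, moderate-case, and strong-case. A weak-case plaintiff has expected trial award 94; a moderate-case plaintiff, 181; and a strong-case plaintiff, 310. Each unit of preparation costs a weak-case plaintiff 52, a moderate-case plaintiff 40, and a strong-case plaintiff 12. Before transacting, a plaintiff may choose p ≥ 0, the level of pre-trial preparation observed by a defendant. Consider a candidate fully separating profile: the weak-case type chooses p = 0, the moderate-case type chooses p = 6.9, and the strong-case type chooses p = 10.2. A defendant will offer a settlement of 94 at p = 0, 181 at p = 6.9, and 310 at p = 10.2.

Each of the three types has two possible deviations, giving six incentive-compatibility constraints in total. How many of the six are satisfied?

5

Strong-case (own payoff 310 − 12×10.2 = 187.6): to p=0 gives 94 → no gain ✓; to p=6.9 gives 181 − 12×6.9 = 98.2 → no gain ✓.
Weak-case (own payoff 94): to p=6.9 gives 181 − 52×6.9 = -177.8 → no gain ✓; to p=10.2 gives 310 − 52×10.2 = -220.4 → no gain ✓.
Moderate-case (own payoff 181 − 40×6.9 = -95): to p=0 gives 94 → profitable ✗; to p=10.2 gives 310 − 40×10.2 = -98 → no gain ✓.
5 of the 6 constraints hold; not an equilibrium.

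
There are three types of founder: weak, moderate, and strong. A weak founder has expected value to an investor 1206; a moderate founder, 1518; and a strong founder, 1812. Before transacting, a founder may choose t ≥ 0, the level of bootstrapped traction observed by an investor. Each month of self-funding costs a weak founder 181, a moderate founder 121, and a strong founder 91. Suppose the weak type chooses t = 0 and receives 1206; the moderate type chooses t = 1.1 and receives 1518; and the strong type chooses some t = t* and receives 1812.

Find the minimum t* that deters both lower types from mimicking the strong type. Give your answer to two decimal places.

3.53

Weak type (on-path payoff 1206) won't mimic when 1206 ≥ 1812 − 181·t*, i.e. t* ≥ 3.35.
Moderate type (on-path payoff 1518 − 121×1.1 = 1384.9) won't mimic when 1384.9 ≥ 1812 − 121·t*, i.e. t* ≥ 3.53.
Both must hold, so t* = max(3.35, 3.53) = 3.53. The moderate type's constraint binds.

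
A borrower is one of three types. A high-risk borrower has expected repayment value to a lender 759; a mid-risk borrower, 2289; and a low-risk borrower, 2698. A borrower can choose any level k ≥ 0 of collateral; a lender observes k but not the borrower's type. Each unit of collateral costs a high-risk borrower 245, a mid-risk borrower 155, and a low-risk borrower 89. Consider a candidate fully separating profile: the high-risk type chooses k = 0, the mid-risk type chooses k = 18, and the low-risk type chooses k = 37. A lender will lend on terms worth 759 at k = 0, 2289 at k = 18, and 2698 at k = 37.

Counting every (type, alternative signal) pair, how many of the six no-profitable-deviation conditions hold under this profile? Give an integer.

High-risk (own payoff 759): to k=18 gives 2289 − 245×18 = -2121 → no gain ✓; to k=37 gives 2698 − 245×37 = -6367 → no gain ✓.
Low-risk (own payoff 2698 − 89×37 = -595): to k=0 gives 759 → profitable ✗; to k=18 gives 2289 − 89×18 = 687 → profitable ✗.
Mid-risk (own payoff 2289 − 155×18 = -501): to k=0 gives 759 → profitable ✗; to k=37 gives 2698 − 155×37 = -3037 → no gain ✓.
3 of the 6 constraints hold; not an equilibrium.

3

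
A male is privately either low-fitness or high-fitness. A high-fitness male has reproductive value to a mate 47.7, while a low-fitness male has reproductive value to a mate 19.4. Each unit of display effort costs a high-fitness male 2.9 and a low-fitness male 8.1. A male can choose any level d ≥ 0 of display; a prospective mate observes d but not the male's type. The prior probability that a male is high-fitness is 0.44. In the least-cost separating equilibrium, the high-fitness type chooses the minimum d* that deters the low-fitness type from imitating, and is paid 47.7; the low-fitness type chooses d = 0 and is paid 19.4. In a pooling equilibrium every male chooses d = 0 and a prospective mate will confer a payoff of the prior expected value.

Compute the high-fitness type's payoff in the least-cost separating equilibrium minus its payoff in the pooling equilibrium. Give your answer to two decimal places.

Least-cost separating signal: d* solves 19.4 = 47.7 − 8.1·d*, so d* = (47.7 − 19.4)/8.1 ≈ 3.4938.
High-fitness type's separating payoff: 47.7 − 2.9 × d* = 47.7 − 2.9 × (47.7 − 19.4)/8.1 = 47.7 − 82.07/8.1 ≈ 37.5679.
Pooling payoff: 0.44 × 47.7 + 0.56 × 19.4 = 31.852.
Difference: 37.5679 − 31.852 = 5.7159, i.e. 5.72 to two decimal places.
The high-fitness type prefers to separate.

5.72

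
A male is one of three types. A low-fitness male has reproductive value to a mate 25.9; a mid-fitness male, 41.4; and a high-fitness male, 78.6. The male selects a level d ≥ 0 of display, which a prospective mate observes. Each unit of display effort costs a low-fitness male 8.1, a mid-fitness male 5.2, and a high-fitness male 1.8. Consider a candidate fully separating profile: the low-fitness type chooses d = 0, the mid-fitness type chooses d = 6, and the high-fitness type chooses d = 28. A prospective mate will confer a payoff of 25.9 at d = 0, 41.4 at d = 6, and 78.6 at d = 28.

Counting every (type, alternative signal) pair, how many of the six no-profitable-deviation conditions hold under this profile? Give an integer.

4

Mid-fitness (own payoff 41.4 − 5.2×6 = 10.2): to d=0 gives 25.9 → profitable ✗; to d=28 gives 78.6 − 5.2×28 = -67 → no gain ✓.
Low-fitness (own payoff 25.9): to d=6 gives 41.4 − 8.1×6 = -7.2 → no gain ✓; to d=28 gives 78.6 − 8.1×28 = -148.2 → no gain ✓.
High-fitness (own payoff 78.6 − 1.8×28 = 28.2): to d=0 gives 25.9 → no gain ✓; to d=6 gives 41.4 − 1.8×6 = 30.6 → profitable ✗.
4 of the 6 constraints hold; not an equilibrium.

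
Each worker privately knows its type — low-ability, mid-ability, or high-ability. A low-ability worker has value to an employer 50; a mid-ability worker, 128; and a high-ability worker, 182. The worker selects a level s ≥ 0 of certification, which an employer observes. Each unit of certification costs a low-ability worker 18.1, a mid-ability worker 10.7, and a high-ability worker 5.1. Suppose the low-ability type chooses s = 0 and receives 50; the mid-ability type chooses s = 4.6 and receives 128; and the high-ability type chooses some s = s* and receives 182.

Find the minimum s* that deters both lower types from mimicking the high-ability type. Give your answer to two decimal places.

9.65

Mid-ability type (on-path payoff 128 − 10.7×4.6 = 78.78) won't mimic when 78.78 ≥ 182 − 10.7·s*, i.e. s* ≥ 9.65.
Low-ability type (on-path payoff 50) won't mimic when 50 ≥ 182 − 18.1·s*, i.e. s* ≥ 7.29.
Both must hold, so s* = max(7.29, 9.65) = 9.65. The mid-ability type's constraint binds.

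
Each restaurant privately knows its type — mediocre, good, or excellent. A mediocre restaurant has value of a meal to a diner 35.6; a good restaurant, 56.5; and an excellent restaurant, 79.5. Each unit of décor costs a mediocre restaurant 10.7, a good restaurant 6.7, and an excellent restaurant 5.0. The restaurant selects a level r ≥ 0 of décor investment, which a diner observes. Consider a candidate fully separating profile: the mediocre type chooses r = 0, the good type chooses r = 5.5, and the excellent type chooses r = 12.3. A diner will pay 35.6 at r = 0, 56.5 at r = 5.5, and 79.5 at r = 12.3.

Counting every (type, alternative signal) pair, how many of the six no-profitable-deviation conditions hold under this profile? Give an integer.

Excellent (own payoff 79.5 − 5.0×12.3 = 18): to r=0 gives 35.6 → profitable ✗; to r=5.5 gives 56.5 − 5.0×5.5 = 29 → profitable ✗.
Mediocre (own payoff 35.6): to r=5.5 gives 56.5 − 10.7×5.5 = -2.35 → no gain ✓; to r=12.3 gives 79.5 − 10.7×12.3 = -52.11 → no gain ✓.
Good (own payoff 56.5 − 6.7×5.5 = 19.65): to r=0 gives 35.6 → profitable ✗; to r=12.3 gives 79.5 − 6.7×12.3 = -2.91 → no gain ✓.
3 of the 6 constraints hold; not an equilibrium.

3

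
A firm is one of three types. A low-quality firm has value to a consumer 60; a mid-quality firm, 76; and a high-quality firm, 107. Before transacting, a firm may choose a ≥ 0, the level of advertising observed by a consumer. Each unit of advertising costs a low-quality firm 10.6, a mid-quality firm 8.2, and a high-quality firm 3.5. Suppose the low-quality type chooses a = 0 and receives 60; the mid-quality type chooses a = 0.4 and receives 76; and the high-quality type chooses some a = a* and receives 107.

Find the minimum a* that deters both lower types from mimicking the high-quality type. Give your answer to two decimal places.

Low-quality type (on-path payoff 60) won't mimic when 60 ≥ 107 − 10.6·a*, i.e. a* ≥ 4.43.
Mid-quality type (on-path payoff 76 − 8.2×0.4 = 72.72) won't mimic when 72.72 ≥ 107 − 8.2·a*, i.e. a* ≥ 4.18.
Both must hold, so a* = max(4.43, 4.18) = 4.43. The low-quality type's constraint binds.

4.43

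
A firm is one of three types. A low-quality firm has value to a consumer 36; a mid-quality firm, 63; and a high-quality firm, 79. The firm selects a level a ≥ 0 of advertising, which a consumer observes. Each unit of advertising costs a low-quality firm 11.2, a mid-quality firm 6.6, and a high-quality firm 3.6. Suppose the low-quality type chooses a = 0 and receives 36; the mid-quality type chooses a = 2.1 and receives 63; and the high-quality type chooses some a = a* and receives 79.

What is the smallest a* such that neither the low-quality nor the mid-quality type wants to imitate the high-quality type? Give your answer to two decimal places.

Mid-quality type (on-path payoff 63 − 6.6×2.1 = 49.14) won't mimic when 49.14 ≥ 79 − 6.6·a*, i.e. a* ≥ 4.52.
Low-quality type (on-path payoff 36) won't mimic when 36 ≥ 79 − 11.2·a*, i.e. a* ≥ 3.84.
Both must hold, so a* = max(3.84, 4.52) = 4.52. The mid-quality type's constraint binds.

4.52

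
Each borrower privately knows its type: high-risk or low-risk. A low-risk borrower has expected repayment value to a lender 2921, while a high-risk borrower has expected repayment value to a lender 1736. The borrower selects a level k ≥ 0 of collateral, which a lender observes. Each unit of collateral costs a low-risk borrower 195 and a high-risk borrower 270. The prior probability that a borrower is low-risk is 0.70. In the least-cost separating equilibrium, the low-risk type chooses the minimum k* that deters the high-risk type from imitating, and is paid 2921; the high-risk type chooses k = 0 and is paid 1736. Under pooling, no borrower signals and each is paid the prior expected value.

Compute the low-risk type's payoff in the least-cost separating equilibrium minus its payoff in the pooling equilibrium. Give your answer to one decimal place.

-500.3

Least-cost separating signal: k* solves 1736 = 2921 − 270·k*, so k* = (2921 − 1736)/270 ≈ 4.3889.
Low-risk type's separating payoff: 2921 − 195 × k* = 2921 − 195 × (2921 − 1736)/270 = 2921 − 231075/270 ≈ 2065.167.
Pooling payoff: 0.70 × 2921 + 0.30 × 1736 = 2565.5.
Difference: 2065.167 − 2565.5 = -500.333, i.e. -500.3 to one decimal place.
The low-risk type would prefer the pooling outcome.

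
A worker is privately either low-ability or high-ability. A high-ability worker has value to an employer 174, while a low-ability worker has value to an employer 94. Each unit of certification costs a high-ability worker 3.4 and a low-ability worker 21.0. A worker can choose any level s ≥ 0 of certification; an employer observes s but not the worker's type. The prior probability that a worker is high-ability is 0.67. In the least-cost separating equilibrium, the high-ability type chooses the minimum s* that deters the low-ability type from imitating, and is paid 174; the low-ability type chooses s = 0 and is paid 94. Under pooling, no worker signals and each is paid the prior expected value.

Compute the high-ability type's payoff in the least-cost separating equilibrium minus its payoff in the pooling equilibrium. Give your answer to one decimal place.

13.4

Least-cost separating signal: s* solves 94 = 174 − 21.0·s*, so s* = (174 − 94)/21.0 ≈ 3.8095.
High-ability type's separating payoff: 174 − 3.4 × s* = 174 − 3.4 × (174 − 94)/21.0 = 174 − 272/21.0 ≈ 161.048.
Pooling payoff: 0.67 × 174 + 0.33 × 94 = 147.6.
Difference: 161.048 − 147.6 = 13.448, i.e. 13.4 to one decimal place.
The high-ability type prefers to separate.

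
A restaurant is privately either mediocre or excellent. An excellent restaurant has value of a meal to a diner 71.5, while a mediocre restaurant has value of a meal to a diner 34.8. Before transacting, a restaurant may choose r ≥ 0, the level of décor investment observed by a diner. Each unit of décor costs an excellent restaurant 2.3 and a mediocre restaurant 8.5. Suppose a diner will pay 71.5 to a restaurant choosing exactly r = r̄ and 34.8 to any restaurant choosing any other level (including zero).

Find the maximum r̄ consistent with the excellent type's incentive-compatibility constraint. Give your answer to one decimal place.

Choosing r̄ yields the excellent type 71.5 − 2.3·r̄; choosing zero yields 34.8.
The excellent type is indifferent at 71.5 − 2.3·r̄ = 34.8, i.e. r̄ = (71.5 − 34.8) / 2.3 ≈ 16.0.
For any r̄ above 16.0 the excellent type would rather pool at zero, so separation collapses.

16.0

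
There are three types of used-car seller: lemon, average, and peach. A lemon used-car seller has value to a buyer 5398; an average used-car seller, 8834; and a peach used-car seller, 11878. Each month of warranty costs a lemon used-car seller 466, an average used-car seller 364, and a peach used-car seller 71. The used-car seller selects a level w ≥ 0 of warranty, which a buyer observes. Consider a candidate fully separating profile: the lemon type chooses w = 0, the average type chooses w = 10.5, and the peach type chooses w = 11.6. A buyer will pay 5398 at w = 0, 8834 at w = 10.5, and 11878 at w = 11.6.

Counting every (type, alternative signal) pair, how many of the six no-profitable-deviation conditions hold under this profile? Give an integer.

3

Average (own payoff 8834 − 364×10.5 = 5012): to w=0 gives 5398 → profitable ✗; to w=11.6 gives 11878 − 364×11.6 = 7655.6 → profitable ✗.
Lemon (own payoff 5398): to w=10.5 gives 8834 − 466×10.5 = 3941 → no gain ✓; to w=11.6 gives 11878 − 466×11.6 = 6472.4 → profitable ✗.
Peach (own payoff 11878 − 71×11.6 = 11054.4): to w=0 gives 5398 → no gain ✓; to w=10.5 gives 8834 − 71×10.5 = 8088.5 → no gain ✓.
3 of the 6 constraints hold; not an equilibrium.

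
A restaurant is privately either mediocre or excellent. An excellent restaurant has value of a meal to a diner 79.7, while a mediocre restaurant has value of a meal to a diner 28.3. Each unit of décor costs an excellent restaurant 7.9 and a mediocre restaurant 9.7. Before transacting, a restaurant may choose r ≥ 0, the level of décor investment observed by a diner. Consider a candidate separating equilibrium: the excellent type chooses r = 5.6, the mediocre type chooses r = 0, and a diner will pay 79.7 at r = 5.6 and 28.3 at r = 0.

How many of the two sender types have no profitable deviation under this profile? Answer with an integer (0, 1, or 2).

Excellent type: signal → 79.7 − 7.9 × 5.6 = 35.46; deviate to 0 → 28.3. IC holds (35.46 ≥ 28.3).
Mediocre type: stay at 0 → 28.3; mimic → 79.7 − 9.7 × 5.6 = 25.38. IC holds (28.3 ≥ 25.38).
2 of 2 constraints hold, so this is a separating equilibrium.

2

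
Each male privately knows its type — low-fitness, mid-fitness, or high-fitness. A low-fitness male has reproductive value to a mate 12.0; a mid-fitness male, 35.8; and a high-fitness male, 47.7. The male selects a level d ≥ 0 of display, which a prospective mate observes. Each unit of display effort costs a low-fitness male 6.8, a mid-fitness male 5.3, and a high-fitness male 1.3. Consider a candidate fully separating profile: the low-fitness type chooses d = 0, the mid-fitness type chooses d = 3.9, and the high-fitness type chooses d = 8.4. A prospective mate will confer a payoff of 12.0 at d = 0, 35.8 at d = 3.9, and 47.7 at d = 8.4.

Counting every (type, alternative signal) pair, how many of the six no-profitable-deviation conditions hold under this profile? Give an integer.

Mid-fitness (own payoff 35.8 − 5.3×3.9 = 15.13): to d=0 gives 12.0 → no gain ✓; to d=8.4 gives 47.7 − 5.3×8.4 = 3.18 → no gain ✓.
Low-fitness (own payoff 12.0): to d=3.9 gives 35.8 − 6.8×3.9 = 9.28 → no gain ✓; to d=8.4 gives 47.7 − 6.8×8.4 = -9.42 → no gain ✓.
High-fitness (own payoff 47.7 − 1.3×8.4 = 36.78): to d=0 gives 12.0 → no gain ✓; to d=3.9 gives 35.8 − 1.3×3.9 = 30.73 → no gain ✓.
6 of the 6 constraints hold; this profile is a separating equilibrium.

6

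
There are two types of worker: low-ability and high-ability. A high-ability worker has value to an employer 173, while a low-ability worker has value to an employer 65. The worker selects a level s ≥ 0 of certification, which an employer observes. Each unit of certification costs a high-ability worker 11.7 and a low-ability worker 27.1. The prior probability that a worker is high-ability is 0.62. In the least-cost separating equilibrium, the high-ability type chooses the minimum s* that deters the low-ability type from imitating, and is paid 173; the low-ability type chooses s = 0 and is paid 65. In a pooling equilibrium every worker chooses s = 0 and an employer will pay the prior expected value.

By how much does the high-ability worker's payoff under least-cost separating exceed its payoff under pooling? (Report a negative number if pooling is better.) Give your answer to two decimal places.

-5.59

Least-cost separating signal: s* solves 65 = 173 − 27.1·s*, so s* = (173 − 65)/27.1 ≈ 3.9852.
High-ability type's separating payoff: 173 − 11.7 × s* = 173 − 11.7 × (173 − 65)/27.1 = 173 − 1263.6/27.1 ≈ 126.3727.
Pooling payoff: 0.62 × 173 + 0.38 × 65 = 131.96.
Difference: 126.3727 − 131.96 = -5.5873, i.e. -5.59 to two decimal places.
The high-ability type would prefer the pooling outcome.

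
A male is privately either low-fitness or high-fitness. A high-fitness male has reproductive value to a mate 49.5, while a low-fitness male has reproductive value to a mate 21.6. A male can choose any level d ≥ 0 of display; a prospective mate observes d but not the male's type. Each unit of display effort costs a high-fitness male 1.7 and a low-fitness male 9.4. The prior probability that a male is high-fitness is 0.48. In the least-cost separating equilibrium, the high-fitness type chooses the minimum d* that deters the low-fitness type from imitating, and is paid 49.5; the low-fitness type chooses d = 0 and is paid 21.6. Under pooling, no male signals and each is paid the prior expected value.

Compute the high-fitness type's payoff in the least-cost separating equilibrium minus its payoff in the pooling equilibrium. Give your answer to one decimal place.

9.5

Least-cost separating signal: d* solves 21.6 = 49.5 − 9.4·d*, so d* = (49.5 − 21.6)/9.4 ≈ 2.9681.
High-fitness type's separating payoff: 49.5 − 1.7 × d* = 49.5 − 1.7 × (49.5 − 21.6)/9.4 = 49.5 − 47.43/9.4 ≈ 44.454.
Pooling payoff: 0.48 × 49.5 + 0.52 × 21.6 = 34.992.
Difference: 44.454 − 34.992 = 9.462, i.e. 9.5 to one decimal place.
The high-fitness type prefers to separate.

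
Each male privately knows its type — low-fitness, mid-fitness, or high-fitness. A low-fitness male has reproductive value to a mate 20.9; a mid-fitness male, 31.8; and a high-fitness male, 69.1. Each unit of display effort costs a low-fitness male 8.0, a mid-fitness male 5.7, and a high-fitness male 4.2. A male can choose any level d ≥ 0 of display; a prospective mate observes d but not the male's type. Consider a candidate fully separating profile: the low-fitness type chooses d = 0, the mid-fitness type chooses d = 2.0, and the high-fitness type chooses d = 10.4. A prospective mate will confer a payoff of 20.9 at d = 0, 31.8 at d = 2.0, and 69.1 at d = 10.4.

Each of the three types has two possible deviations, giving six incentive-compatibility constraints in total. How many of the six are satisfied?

5

High-fitness (own payoff 69.1 − 4.2×10.4 = 25.42): to d=0 gives 20.9 → no gain ✓; to d=2.0 gives 31.8 − 4.2×2.0 = 23.4 → no gain ✓.
Low-fitness (own payoff 20.9): to d=2.0 gives 31.8 − 8.0×2.0 = 15.8 → no gain ✓; to d=10.4 gives 69.1 − 8.0×10.4 = -14.1 → no gain ✓.
Mid-fitness (own payoff 31.8 − 5.7×2.0 = 20.4): to d=0 gives 20.9 → profitable ✗; to d=10.4 gives 69.1 − 5.7×10.4 = 9.82 → no gain ✓.
5 of the 6 constraints hold; not an equilibrium.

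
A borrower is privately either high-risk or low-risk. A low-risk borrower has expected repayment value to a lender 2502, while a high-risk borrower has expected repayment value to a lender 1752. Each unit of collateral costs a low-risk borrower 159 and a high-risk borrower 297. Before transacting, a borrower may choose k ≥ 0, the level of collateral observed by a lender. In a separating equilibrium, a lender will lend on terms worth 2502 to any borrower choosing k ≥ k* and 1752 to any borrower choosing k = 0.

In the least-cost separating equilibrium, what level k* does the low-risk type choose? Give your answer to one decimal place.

2.5

A high-risk borrower choosing k = 0 receives 1752.
Imitating at k* instead would pay 2502 at cost 297·k*, netting 2502 − 297·k*.
Indifference: 1752 = 2502 − 297·k*, so k* = (2502 − 1752) / 297 ≈ 2.5.
At k* the high-risk type's incentive constraint just binds; the low-risk type strictly prefers k* since its per-unit cost is lower.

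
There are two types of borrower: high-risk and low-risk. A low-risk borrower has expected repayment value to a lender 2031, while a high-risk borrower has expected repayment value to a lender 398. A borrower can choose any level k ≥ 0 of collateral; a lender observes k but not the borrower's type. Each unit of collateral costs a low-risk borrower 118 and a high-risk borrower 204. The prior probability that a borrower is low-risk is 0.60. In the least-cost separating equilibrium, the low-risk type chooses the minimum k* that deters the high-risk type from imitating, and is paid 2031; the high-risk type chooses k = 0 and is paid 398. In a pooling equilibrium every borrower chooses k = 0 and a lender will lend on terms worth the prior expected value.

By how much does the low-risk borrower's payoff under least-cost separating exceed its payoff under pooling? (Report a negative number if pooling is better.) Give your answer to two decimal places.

-291.38

Least-cost separating signal: k* solves 398 = 2031 − 204·k*, so k* = (2031 − 398)/204 ≈ 8.0049.
Low-risk type's separating payoff: 2031 − 118 × k* = 2031 − 118 × (2031 − 398)/204 = 2031 − 192694/204 ≈ 1086.4216.
Pooling payoff: 0.60 × 2031 + 0.40 × 398 = 1377.8.
Difference: 1086.4216 − 1377.8 = -291.3784, i.e. -291.38 to two decimal places.
The low-risk type would prefer the pooling outcome.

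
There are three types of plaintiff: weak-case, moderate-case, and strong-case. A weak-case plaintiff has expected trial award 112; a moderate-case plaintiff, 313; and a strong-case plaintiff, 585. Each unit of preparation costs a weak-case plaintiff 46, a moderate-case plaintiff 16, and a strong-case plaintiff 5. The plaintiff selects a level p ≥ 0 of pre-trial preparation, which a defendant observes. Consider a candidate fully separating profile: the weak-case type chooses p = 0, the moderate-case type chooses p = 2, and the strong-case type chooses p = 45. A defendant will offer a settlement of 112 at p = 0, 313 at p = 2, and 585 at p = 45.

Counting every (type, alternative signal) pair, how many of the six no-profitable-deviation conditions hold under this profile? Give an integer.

5

Strong-case (own payoff 585 − 5×45 = 360): to p=0 gives 112 → no gain ✓; to p=2 gives 313 − 5×2 = 303 → no gain ✓.
Weak-case (own payoff 112): to p=2 gives 313 − 46×2 = 221 → profitable ✗; to p=45 gives 585 − 46×45 = -1485 → no gain ✓.
Moderate-case (own payoff 313 − 16×2 = 281): to p=0 gives 112 → no gain ✓; to p=45 gives 585 − 16×45 = -135 → no gain ✓.
5 of the 6 constraints hold; not an equilibrium.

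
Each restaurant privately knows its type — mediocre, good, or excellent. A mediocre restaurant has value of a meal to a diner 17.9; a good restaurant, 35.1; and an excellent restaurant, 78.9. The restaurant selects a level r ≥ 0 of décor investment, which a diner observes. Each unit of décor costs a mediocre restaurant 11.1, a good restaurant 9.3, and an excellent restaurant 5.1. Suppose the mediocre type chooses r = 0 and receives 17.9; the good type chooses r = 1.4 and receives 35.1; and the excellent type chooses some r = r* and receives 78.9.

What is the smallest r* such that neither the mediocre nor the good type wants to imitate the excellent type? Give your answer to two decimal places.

6.11

Good type (on-path payoff 35.1 − 9.3×1.4 = 22.08) won't mimic when 22.08 ≥ 78.9 − 9.3·r*, i.e. r* ≥ 6.11.
Mediocre type (on-path payoff 17.9) won't mimic when 17.9 ≥ 78.9 − 11.1·r*, i.e. r* ≥ 5.50.
Both must hold, so r* = max(5.50, 6.11) = 6.11. The good type's constraint binds.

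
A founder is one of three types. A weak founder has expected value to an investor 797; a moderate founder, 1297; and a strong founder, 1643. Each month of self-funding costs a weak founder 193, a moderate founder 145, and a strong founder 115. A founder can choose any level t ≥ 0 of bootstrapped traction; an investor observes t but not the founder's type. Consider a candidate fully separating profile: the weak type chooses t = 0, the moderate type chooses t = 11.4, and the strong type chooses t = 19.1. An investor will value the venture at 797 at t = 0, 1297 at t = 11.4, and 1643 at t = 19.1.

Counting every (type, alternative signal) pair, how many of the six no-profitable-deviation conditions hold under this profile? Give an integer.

3

Moderate (own payoff 1297 − 145×11.4 = -356): to t=0 gives 797 → profitable ✗; to t=19.1 gives 1643 − 145×19.1 = -1126.5 → no gain ✓.
Weak (own payoff 797): to t=11.4 gives 1297 − 193×11.4 = -903.2 → no gain ✓; to t=19.1 gives 1643 − 193×19.1 = -2043.3 → no gain ✓.
Strong (own payoff 1643 − 115×19.1 = -553.5): to t=0 gives 797 → profitable ✗; to t=11.4 gives 1297 − 115×11.4 = -14 → profitable ✗.
3 of the 6 constraints hold; not an equilibrium.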